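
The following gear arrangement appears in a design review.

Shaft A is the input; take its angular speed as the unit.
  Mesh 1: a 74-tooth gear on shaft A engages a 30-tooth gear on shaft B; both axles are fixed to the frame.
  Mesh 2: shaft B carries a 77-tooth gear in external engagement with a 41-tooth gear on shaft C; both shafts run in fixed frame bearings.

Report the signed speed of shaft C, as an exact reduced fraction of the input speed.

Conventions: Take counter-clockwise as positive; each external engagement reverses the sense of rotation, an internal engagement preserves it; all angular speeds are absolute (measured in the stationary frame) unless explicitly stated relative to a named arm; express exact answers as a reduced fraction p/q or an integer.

2849/615

2-mesh fixed-axis compound train (all bearings frame-fixed)
mesh 1 [74T→30T]: |ω|/ω_in = 1×74/30 = 37/15, sense flips to −
mesh 2 [77T→41T]: |ω|/ω_in = (37/15)×77/41 = 2849/615, sense flips to +
signed output speed (× input speed) = 2849/615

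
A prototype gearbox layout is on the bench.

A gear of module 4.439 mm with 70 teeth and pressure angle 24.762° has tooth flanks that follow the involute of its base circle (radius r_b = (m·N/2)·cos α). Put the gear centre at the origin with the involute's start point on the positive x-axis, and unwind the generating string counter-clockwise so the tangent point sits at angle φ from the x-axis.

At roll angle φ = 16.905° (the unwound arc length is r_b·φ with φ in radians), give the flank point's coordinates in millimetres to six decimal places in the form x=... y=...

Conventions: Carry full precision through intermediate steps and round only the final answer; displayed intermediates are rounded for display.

topology: single-mesh involute geometry — m = 4.439, N = 70
pitch radius r_p = m·N/2 = 4.439·70/2 = 155.365000
base radius r_b = r_p·cos α = 155.365000·cos 24.762° = 141.080038
roll angle φ = 16.905° = 0.29504791 rad
x = r_b·(cos φ + φ·sin φ) = 147.087779
y = r_b·(sin φ − φ·cos φ) = 1.197393

x=147.087779 y=1.197393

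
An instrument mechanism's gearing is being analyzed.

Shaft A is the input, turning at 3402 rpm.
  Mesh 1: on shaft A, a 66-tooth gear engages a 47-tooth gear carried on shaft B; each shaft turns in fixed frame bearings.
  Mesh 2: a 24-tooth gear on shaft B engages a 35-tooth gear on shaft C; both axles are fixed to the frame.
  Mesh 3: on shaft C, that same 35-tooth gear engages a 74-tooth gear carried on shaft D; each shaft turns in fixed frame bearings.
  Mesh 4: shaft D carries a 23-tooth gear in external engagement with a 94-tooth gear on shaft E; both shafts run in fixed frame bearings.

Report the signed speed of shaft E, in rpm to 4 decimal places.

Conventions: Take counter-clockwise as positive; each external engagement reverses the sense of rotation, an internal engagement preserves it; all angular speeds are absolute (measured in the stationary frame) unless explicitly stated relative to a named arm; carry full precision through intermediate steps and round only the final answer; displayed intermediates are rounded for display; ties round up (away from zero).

+379.1053 rpm

class = fixed-axis compound train [4 meshes; 4 ratios multiply, 4 sense flips]
mesh 1 [66T→47T]: ω = 3402.0000×66/47 = 4777.2766 rpm, sense flips to −
mesh 2 [24T→35T]: ω = 4777.2766×24/35 = 3275.8468 rpm, sense flips to +
mesh 3 [35T→74T]: ω = 3275.8468×35/74 = 1549.3870 rpm, sense flips to −
mesh 4 [23T→94T]: ω = 1549.3870×23/94 = 379.1053 rpm, sense flips to +
signed output speed = +379.1053 rpm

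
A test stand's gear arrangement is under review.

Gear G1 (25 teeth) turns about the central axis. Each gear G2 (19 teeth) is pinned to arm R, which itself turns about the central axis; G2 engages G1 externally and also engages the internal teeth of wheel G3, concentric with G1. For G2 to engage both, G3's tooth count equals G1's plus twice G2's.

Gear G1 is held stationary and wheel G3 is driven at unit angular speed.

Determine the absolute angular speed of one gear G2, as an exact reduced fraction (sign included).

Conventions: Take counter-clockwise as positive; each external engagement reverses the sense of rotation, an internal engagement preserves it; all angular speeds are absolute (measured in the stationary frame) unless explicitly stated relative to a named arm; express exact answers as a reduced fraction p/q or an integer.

63/38

topology: planetary set — G1 25T / G2 19T / G3 63T, arm = carrier (Willis)
ring teeth: 25 + 2·19 = 63
25(ω_sun−ω_arm) = −63(ω_ring−ω_arm),  ω_sun = 0, ω_ring = 1
25(0−ω_arm) = −63(1−ω_arm)  ⇒  88·ω_arm = 63  ⇒  ω_arm = 63/88
sun–planet mesh: 25·(0−63/88) = −19·(ω_p−ω_arm)  ⇒  ω_p−ω_arm = 1575/1672
ω_p = 63/88 + 1575/1672 = 63/38
exact speed ratio = 63/38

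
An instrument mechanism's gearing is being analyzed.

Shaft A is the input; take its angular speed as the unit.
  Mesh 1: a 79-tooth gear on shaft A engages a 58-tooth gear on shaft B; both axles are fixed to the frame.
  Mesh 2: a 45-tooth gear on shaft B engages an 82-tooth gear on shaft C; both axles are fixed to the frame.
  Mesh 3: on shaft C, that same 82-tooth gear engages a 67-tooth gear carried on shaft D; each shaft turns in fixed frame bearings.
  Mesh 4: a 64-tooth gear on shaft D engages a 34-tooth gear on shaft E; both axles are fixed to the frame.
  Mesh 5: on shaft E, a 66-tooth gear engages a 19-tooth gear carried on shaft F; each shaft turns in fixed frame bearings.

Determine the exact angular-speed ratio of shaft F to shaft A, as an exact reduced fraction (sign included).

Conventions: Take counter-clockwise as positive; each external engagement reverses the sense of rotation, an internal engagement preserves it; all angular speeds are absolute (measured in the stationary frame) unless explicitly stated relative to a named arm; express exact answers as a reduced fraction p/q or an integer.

class = fixed-axis compound train [5 meshes; 5 ratios multiply, 5 sense flips]
mesh 1 [79T→58T]: running ratio 79/58, sense −
mesh 2 [45T→82T]: running ratio 3555/4756, sense +
mesh 3 [82T→67T]: running ratio 3555/3886, sense −
mesh 4 [64T→34T]: running ratio 56880/33031, sense +
mesh 5 [66T→19T]: running ratio 3754080/627589, sense −
ω_out/ω_in = -3754080/627589

-3754080/627589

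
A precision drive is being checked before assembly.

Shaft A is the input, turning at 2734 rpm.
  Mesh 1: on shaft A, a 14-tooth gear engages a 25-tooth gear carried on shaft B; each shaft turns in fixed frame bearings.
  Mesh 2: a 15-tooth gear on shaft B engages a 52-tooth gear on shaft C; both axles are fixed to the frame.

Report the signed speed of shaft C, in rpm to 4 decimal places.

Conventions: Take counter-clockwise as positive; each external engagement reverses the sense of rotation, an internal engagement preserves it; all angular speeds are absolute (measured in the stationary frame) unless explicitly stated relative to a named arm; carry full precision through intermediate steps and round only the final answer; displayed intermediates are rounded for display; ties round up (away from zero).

topology: fixed-axis compound train — 2 meshes, A→C
mesh 1 [14T→25T]: ω = 2734.0000×14/25 = 1531.0400 rpm, sense flips to −
mesh 2 [15T→52T]: ω = 1531.0400×15/52 = 441.6462 rpm, sense flips to +
signed output speed = +441.6462 rpm

+441.6462 rpm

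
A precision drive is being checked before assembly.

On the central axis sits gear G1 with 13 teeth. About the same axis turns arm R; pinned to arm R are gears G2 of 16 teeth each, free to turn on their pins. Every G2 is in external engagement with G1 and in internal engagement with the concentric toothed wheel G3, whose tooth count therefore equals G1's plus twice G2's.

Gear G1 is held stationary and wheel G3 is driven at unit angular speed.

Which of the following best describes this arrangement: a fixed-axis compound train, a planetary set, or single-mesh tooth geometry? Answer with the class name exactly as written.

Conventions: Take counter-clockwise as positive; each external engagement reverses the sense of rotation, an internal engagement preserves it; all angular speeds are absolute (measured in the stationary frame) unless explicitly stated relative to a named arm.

planetary set (13T centre, 16T on arm, 45T internal) — Willis relation
classification: planetary set

planetary set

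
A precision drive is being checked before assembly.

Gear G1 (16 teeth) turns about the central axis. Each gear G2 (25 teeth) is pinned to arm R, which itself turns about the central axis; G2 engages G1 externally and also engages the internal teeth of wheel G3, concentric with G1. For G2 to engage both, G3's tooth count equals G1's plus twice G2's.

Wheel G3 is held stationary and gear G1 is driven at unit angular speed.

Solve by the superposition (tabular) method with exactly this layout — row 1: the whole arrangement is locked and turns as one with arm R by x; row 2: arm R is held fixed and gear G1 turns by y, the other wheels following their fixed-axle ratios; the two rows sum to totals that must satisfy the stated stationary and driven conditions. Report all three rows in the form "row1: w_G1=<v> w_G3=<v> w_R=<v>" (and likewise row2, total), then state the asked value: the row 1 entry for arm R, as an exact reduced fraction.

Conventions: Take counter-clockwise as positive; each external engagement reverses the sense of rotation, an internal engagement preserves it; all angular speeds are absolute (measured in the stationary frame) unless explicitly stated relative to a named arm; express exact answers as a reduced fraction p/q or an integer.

row1: w_G1=8/41 w_G3=8/41 w_R=8/41
row2: w_G1=33/41 w_G3=-8/41 w_R=0
total: w_G1=1 w_G3=0 w_R=8/41
asked value: 8/41

class = planetary set [G3 = 16+2·25 = 66; Willis about the carrier]
row 1 (train locked, turned with arm): all members turn x
superposition row 2 [arm held]: sun y, ring −(16/66)·y, arm 0
boundary: total ω_ring = x − (16/66)·y = 0 and total ω_sun = x + y = 1  ⇒  y = 33/41, x = 8/41
row 2 ring = −(16/66)·33/41 = -8/41
totals (row 1 + row 2): sun 8/41 + 33/41 = 1, ring 8/41 + (-8/41) = 0, arm 8/41 + 0 = 8/41
asked cell (row1, arm) = 8/41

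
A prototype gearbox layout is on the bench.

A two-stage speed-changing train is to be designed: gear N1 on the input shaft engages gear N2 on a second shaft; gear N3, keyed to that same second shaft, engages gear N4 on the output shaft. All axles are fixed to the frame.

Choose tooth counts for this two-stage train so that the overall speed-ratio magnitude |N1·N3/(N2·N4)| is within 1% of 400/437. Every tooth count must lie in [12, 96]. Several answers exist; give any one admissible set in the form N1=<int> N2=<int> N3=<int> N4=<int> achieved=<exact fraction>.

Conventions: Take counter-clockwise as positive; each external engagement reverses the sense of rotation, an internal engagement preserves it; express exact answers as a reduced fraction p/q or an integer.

N1=16 N2=19 N3=25 N4=23 achieved=400/437

design class (target 400/437): fixed-axis compound train
target = 400/437 in lowest terms: an exact hit needs N1·N3 = k·400 and N2·N4 = k·437 for one integer k, every count in [12, 96]; additionally prefer no 1:1 stage (N1 ≠ N2, N3 ≠ N4)
k = 1: N1·N3 = 400 = 16·25, N2·N4 = 437 = 19·23
achieved = 16·25/(19·23) = 400/437; |achieved − target| = 0 ≤ 4/437 ✓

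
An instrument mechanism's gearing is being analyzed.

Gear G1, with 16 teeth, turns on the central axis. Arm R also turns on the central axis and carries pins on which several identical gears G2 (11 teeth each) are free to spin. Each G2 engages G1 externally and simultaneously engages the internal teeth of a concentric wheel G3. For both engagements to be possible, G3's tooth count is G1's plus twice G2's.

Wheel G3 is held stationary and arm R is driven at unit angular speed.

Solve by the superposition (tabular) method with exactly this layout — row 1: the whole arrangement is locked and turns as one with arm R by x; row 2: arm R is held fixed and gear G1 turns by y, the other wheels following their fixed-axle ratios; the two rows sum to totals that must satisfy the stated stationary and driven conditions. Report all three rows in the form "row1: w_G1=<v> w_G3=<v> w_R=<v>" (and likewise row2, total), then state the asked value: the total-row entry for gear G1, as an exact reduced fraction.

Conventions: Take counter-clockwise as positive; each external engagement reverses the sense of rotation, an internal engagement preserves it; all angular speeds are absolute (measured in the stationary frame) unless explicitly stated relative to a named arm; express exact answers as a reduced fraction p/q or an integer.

row1: w_G1=1 w_G3=1 w_R=1
row2: w_G1=19/8 w_G3=-1 w_R=0
total: w_G1=27/8 w_G3=0 w_R=1
asked value: 27/8

recognized (axles ride arm R): planetary set, 16/11/38 teeth
row 1: whole set turns with the arm by x
row 2: sun turns y, ring = −(16/38)·y, arm 0
boundary: total ω_ring = x − (16/38)·y = 0 and total ω_arm = x = 1  ⇒  y = 19/8, x = 1
row 2 ring = −(16/38)·19/8 = -1
totals (row 1 + row 2): sun 1 + 19/8 = 27/8, ring 1 + (-1) = 0, arm 1 + 0 = 1
asked cell (total, sun) = 27/8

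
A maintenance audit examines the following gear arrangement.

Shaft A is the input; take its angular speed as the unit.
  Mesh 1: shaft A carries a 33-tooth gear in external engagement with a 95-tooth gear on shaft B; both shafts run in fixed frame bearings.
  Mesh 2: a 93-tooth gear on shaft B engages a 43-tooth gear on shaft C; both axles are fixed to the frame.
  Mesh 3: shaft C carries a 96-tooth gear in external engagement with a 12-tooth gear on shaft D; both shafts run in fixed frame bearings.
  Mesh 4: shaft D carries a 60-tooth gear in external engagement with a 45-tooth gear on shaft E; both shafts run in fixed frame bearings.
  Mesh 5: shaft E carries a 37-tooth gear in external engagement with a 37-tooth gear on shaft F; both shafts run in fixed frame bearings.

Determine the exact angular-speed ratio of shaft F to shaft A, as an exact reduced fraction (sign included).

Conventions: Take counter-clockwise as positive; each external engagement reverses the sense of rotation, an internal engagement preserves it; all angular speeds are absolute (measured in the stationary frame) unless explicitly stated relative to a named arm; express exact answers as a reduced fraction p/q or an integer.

-32736/4085

class = fixed-axis compound train [5 meshes; 5 ratios multiply, 5 sense flips]
mesh 1 [33T→95T]: running ratio 33/95, sense −
mesh 2 [93T→43T]: running ratio 3069/4085, sense +
mesh 3 [96T→12T]: running ratio 24552/4085, sense −
mesh 4 [60T→45T]: running ratio 32736/4085, sense +
mesh 5 [37T→37T]: running ratio 32736/4085, sense −
ω_out/ω_in = -32736/4085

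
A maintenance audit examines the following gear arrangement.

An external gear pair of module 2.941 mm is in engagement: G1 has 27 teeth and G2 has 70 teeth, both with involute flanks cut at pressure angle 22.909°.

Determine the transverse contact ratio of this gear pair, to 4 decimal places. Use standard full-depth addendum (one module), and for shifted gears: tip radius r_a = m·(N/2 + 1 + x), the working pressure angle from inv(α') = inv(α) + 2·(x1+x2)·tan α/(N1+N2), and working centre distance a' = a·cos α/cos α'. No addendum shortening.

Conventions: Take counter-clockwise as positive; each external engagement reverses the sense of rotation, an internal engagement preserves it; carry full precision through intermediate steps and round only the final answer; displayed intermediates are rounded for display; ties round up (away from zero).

1.5888

class = single-mesh tooth geometry [involute pair 27T × 70T, m = 2.941]
base radii: r_b1 = 36.571857, r_b2 = 94.815927
tip radii: r_a1 = 42.644500, r_a2 = 105.876000
no profile shift: α' = α, a' = a
action lengths: √(r_a1²−r_b1²) = 21.932912, √(r_a2²−r_b2²) = 47.113346
base pitch p_b = π·m·cos α = 8.510658
CR = (21.932912 + 47.113346 − 142.638500·sin 22.90900°)/8.510658 = 1.588780
contact ratio ≈ 1.5888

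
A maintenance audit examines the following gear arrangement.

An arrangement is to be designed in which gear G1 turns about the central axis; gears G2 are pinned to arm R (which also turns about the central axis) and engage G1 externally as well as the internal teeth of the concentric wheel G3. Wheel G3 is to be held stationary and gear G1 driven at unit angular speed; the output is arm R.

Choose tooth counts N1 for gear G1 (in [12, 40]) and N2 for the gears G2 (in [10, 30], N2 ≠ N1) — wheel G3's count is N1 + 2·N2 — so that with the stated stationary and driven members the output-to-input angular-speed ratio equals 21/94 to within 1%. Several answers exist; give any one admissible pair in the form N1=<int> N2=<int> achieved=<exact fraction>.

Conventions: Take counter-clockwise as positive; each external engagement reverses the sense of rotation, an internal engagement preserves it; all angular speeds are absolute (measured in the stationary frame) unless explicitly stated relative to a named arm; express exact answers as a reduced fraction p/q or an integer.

N1=21 N2=26 achieved=21/94

design class (target 21/94): planetary set
Willis with ω_ring = 0: ω_arm/ω_sun = N1/(N1+N3); set equal to 21/94  ⇒  N3/N1 = 1/(21/94) − 1 = 73/21
N3 = N1 + 2·N2  ⇒  N2/N1 = (N3/N1 − 1)/2 = (73/21 − 1)/2 = 26/21
smallest multiple with N1 ≥ 12 and N2 ≥ 10: k = 1  ⇒  N1 = 1·21 = 21, N2 = 1·26 = 26 (N1 ≤ 40, N2 ≤ 30, N2 ≠ N1 ✓), N3 = 21 + 2·26 = 73
check: N1/(N1+N3) with N1 = 21, N3 = 73 gives 21/94; |achieved − target| = 0 ≤ 21/9400 ✓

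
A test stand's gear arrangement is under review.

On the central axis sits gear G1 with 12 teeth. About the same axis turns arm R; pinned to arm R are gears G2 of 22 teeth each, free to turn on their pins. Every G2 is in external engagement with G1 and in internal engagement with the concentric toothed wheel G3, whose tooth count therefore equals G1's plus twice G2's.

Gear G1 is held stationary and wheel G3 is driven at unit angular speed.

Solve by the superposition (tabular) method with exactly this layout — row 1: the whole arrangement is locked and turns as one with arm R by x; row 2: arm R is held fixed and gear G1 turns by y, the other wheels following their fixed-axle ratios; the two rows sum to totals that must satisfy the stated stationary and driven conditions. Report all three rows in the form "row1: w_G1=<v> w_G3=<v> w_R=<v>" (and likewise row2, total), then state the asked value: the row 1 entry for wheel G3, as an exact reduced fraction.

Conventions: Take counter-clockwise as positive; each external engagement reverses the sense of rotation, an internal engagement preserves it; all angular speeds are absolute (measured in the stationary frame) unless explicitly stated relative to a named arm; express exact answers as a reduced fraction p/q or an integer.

class = planetary set [G3 = 12+2·22 = 56; Willis about the carrier]
superposition row 1 [locked train]: every member turns x
row 2 (arm held, sun turns y): ω_ring = −(12/56)·y, ω_arm = 0
boundary: total ω_sun = x + y = 0 and total ω_ring = x − (12/56)·y = 1  ⇒  y = -14/17, x = 14/17
row 2 ring = −(12/56)·(-14/17) = 3/17
totals (row 1 + row 2): sun 14/17 + (-14/17) = 0, ring 14/17 + 3/17 = 1, arm 14/17 + 0 = 14/17
asked cell (row1, ring) = 14/17

row1: w_G1=14/17 w_G3=14/17 w_R=14/17
row2: w_G1=-14/17 w_G3=3/17 w_R=0
total: w_G1=0 w_G3=1 w_R=14/17
asked value: 14/17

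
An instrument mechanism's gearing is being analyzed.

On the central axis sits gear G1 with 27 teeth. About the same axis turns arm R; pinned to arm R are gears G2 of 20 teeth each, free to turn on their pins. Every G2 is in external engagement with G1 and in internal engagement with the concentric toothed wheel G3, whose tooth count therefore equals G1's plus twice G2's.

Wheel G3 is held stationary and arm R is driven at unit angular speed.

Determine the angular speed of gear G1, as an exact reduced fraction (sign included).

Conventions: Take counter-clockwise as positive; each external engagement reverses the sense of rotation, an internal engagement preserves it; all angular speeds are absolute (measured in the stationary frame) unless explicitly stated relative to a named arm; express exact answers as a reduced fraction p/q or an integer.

94/27

topology: planetary set — G1 27T / G2 20T / G3 67T, arm = carrier (Willis)
ring teeth: 27 + 2·20 = 67
27(ω_sun−ω_arm) = −67(ω_ring−ω_arm),  ω_ring = 0, ω_arm = 1
ω_sun = 1 − (67/27)(0−1) = 94/27
exact speed ratio = 94/27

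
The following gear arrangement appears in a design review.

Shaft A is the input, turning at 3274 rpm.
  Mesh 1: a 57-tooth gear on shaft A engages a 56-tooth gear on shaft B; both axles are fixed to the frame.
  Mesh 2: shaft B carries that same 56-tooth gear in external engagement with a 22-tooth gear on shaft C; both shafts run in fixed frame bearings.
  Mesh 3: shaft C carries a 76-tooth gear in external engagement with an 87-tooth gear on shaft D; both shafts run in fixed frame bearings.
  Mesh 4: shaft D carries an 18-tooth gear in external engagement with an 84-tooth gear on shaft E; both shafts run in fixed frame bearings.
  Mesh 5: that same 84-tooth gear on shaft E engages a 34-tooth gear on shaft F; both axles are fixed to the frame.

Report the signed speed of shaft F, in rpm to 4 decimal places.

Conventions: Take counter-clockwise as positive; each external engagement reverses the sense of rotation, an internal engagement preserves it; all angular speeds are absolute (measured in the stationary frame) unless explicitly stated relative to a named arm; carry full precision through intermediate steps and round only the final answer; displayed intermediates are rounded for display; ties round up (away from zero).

-3923.0042 rpm

topology: fixed-axis compound train — 5 meshes, A→F
mesh 1 [57T→56T]: ω = 3274.0000×57/56 = 3332.4643 rpm, sense flips to −
mesh 2 [56T→22T]: ω = 3332.4643×56/22 = 8482.6364 rpm, sense flips to +
mesh 3 [76T→87T]: ω = 8482.6364×76/87 = 7410.1191 rpm, sense flips to −
mesh 4 [18T→84T]: ω = 7410.1191×18/84 = 1587.8827 rpm, sense flips to +
mesh 5 [84T→34T]: ω = 1587.8827×84/34 = 3923.0042 rpm, sense flips to −
signed output speed = -3923.0042 rpm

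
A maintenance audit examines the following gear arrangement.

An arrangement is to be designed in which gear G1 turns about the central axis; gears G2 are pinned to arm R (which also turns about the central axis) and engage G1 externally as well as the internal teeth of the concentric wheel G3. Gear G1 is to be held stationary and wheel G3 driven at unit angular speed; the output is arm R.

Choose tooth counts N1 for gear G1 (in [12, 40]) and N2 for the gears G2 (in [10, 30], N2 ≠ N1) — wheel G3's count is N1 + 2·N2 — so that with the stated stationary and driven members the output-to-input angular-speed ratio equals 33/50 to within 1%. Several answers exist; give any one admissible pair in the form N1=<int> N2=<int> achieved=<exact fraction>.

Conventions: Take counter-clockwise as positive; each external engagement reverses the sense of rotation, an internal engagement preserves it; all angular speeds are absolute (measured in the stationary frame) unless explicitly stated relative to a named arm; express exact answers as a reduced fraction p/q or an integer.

N1=34 N2=16 achieved=33/50

topology: planetary set — design target 33/50, arm = carrier (Willis)
Willis with ω_sun = 0: ω_arm/ω_ring = N3/(N1+N3); set equal to 33/50  ⇒  N3/N1 = (33/50)/(1 − 33/50) = 33/17
N3 = N1 + 2·N2  ⇒  N2/N1 = (N3/N1 − 1)/2 = (33/17 − 1)/2 = 8/17
smallest multiple with N1 ≥ 12 and N2 ≥ 10: k = 2  ⇒  N1 = 2·17 = 34, N2 = 2·8 = 16 (N1 ≤ 40, N2 ≤ 30, N2 ≠ N1 ✓), N3 = 34 + 2·16 = 66
check: N3/(N1+N3) with N1 = 34, N3 = 66 gives 33/50; |achieved − target| = 0 ≤ 33/5000 ✓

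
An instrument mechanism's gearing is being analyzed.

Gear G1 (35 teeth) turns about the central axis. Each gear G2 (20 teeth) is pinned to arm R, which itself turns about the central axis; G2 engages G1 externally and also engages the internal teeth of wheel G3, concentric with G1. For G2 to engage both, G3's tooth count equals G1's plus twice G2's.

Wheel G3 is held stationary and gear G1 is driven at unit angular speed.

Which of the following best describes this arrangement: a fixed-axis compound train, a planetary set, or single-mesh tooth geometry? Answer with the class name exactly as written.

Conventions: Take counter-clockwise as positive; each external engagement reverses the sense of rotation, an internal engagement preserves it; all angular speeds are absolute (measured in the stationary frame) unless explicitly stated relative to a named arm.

planetary set

recognized (axles ride arm R): planetary set, 35/20/75 teeth
classification: planetary set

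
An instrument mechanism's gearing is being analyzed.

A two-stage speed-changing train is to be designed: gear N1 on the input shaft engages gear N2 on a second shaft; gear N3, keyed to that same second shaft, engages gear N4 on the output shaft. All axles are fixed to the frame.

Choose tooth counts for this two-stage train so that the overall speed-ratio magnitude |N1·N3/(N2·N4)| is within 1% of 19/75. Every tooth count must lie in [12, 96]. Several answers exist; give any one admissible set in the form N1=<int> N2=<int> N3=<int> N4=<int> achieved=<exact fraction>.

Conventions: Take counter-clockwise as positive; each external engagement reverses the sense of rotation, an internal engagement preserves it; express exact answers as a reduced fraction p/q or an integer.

N1=12 N2=75 N3=19 N4=12 achieved=19/75

2-stage fixed-axis compound train for ratio 19/75
target = 19/75 in lowest terms: an exact hit needs N1·N3 = k·19 and N2·N4 = k·75 for one integer k, every count in [12, 96]; additionally prefer no 1:1 stage (N1 ≠ N2, N3 ≠ N4)
k = 1…11: no 1:1-free in-range split of k·19 and k·75 into factor pairs; take k = 12
k = 12: N1·N3 = 228 = 12·19, N2·N4 = 900 = 75·12
achieved = 12·19/(75·12) = 19/75; |achieved − target| = 0 ≤ 19/7500 ✓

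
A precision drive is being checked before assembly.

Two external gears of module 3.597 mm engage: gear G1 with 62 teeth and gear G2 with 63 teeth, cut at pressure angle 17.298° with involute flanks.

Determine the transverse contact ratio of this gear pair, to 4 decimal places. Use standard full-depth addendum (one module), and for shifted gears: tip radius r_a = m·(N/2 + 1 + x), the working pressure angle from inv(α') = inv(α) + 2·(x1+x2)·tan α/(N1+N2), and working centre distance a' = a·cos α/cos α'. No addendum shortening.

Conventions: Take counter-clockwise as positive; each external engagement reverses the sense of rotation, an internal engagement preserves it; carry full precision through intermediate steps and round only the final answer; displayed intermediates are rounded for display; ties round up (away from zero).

topology: single-mesh involute geometry — m = 3.597, 62T/63T pair
base radii: r_b1 = 106.463670, r_b2 = 108.180826
tip radii: r_a1 = 115.104000, r_a2 = 116.902500
no profile shift: α' = α, a' = a
action lengths: √(r_a1²−r_b1²) = 43.754061, √(r_a2²−r_b2²) = 44.306923
base pitch p_b = π·m·cos α = 10.789209
CR = (43.754061 + 44.306923 − 224.812500·sin 17.29800°)/10.789209 = 1.966306
contact ratio ≈ 1.9663

1.9663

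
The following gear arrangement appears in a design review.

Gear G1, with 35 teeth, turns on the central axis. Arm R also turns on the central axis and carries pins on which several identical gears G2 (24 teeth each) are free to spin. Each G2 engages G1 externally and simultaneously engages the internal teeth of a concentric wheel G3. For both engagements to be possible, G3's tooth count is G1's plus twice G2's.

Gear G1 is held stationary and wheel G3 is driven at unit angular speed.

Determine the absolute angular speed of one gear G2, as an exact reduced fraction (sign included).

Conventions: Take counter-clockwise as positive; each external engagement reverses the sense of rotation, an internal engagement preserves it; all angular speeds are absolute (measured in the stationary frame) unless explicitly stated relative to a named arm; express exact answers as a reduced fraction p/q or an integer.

planetary set (35T centre, 24T on arm, 83T internal) — Willis relation
ring teeth: 35 + 2·24 = 83
35(ω_sun−ω_arm) = −83(ω_ring−ω_arm),  ω_sun = 0, ω_ring = 1
35(0−ω_arm) = −83(1−ω_arm)  ⇒  118·ω_arm = 83  ⇒  ω_arm = 83/118
sun–planet mesh: 35·(0−83/118) = −24·(ω_p−ω_arm)  ⇒  ω_p−ω_arm = 2905/2832
ω_p = 83/118 + 2905/2832 = 83/48
exact speed ratio = 83/48

83/48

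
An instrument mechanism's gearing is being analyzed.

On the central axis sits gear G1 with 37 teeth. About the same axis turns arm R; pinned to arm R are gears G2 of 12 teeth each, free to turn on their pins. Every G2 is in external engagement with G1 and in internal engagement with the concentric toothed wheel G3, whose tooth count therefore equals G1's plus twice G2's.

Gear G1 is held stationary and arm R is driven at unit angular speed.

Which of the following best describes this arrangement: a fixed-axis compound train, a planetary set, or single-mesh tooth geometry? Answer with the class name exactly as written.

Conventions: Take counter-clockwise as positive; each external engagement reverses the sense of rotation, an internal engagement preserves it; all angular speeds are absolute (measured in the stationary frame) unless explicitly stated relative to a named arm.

class = planetary set [G3 = 37+2·12 = 61; Willis about the carrier]
classification: planetary set

planetary set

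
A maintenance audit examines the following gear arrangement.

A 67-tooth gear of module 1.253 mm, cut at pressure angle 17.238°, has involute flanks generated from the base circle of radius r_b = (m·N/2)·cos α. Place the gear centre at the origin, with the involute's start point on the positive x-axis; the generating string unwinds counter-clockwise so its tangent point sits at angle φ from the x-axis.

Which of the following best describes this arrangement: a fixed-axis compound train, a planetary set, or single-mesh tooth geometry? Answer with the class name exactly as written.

single-mesh tooth geometry

recognized (one wheel, involute flank): single-mesh tooth geometry, m = 1.253, N = 67
classification: single-mesh tooth geometry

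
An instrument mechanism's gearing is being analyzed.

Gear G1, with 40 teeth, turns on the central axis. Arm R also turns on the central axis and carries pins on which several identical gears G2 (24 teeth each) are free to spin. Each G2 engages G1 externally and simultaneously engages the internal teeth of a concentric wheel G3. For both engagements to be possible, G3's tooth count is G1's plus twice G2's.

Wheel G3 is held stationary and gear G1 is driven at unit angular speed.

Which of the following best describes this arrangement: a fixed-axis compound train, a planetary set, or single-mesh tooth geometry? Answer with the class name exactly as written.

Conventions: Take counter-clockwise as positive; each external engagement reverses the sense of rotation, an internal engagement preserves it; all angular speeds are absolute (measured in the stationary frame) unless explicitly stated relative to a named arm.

class = planetary set [G3 = 40+2·24 = 88; Willis about the carrier]
classification: planetary set

planetary set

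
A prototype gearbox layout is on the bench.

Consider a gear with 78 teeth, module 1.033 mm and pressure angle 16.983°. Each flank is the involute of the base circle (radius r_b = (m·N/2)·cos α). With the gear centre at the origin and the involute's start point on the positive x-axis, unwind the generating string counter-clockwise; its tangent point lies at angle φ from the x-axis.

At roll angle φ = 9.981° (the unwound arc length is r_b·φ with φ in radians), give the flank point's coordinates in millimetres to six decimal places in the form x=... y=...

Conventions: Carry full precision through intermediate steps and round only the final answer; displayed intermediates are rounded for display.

single-mesh involute tooth geometry (78T wheel at module 1.033)
pitch radius r_p = m·N/2 = 1.033·78/2 = 40.287000
base radius r_b = r_p·cos α = 40.287000·cos 16.983° = 38.530143
roll angle φ = 9.981° = 0.17420131 rad
x = r_b·(cos φ + φ·sin φ) = 39.110335
y = r_b·(sin φ − φ·cos φ) = 0.067689

x=39.110335 y=0.067689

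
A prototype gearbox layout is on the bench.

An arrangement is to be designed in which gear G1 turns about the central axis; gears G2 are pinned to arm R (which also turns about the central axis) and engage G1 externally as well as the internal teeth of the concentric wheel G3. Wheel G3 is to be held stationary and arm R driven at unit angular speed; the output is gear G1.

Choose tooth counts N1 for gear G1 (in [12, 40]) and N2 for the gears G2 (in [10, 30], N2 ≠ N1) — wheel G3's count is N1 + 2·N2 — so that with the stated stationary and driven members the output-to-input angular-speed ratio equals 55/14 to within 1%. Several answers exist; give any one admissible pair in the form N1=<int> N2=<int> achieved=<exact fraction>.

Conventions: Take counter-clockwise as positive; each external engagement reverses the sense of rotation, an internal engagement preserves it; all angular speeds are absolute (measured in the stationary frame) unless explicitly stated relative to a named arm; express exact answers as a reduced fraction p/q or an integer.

class = planetary set [ratio 55/14 wanted; Willis about the carrier]
Willis with ω_ring = 0: ω_sun/ω_arm = (N1+N3)/N1; set equal to 55/14  ⇒  N3/N1 = 55/14 − 1 = 41/14
N3 = N1 + 2·N2  ⇒  N2/N1 = (N3/N1 − 1)/2 = (41/14 − 1)/2 = 27/28
smallest multiple with N1 ≥ 12 and N2 ≥ 10: k = 1  ⇒  N1 = 1·28 = 28, N2 = 1·27 = 27 (N1 ≤ 40, N2 ≤ 30, N2 ≠ N1 ✓), N3 = 28 + 2·27 = 82
check: (N1+N3)/N1 with N1 = 28, N3 = 82 gives 55/14; |achieved − target| = 0 ≤ 11/280 ✓

N1=28 N2=27 achieved=55/14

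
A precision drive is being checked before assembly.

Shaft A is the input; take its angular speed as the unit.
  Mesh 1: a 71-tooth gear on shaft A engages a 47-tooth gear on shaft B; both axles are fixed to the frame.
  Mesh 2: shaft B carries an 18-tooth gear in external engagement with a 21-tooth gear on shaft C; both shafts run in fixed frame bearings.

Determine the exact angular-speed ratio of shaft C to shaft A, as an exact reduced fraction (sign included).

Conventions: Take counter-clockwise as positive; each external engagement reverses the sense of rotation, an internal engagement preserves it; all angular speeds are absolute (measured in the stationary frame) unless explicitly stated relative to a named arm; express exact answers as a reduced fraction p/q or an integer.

class = fixed-axis compound train [2 meshes; 2 ratios multiply, 2 sense flips]
mesh 1 [71T→47T]: running ratio 71/47, sense −
mesh 2 [18T→21T]: running ratio 426/329, sense +
ω_out/ω_in = 426/329

426/329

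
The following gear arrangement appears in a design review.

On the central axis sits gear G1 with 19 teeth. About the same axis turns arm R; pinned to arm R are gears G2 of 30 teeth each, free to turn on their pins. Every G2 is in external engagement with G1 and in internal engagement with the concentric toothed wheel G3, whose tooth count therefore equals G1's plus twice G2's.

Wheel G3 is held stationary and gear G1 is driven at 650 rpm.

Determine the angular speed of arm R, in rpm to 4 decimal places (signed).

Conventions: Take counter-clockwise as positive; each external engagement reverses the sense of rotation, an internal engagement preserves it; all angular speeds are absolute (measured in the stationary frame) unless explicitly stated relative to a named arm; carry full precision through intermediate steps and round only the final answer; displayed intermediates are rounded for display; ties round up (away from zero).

planetary set (19T centre, 30T on arm, 79T internal) — Willis relation
normalise by the input: solve with ω_sun = 1, then scale by 650 rpm
ring teeth: 19 + 2·30 = 79
19(ω_sun−ω_arm) = −79(ω_ring−ω_arm),  ω_ring = 0, ω_sun = 1
19(1−ω_arm) = −79(0−ω_arm)  ⇒  98·ω_arm = 19  ⇒  ω_arm = 19/98
scale: ω_arm = 19/98 × 650 rpm = +126.0204 rpm

+126.0204 rpm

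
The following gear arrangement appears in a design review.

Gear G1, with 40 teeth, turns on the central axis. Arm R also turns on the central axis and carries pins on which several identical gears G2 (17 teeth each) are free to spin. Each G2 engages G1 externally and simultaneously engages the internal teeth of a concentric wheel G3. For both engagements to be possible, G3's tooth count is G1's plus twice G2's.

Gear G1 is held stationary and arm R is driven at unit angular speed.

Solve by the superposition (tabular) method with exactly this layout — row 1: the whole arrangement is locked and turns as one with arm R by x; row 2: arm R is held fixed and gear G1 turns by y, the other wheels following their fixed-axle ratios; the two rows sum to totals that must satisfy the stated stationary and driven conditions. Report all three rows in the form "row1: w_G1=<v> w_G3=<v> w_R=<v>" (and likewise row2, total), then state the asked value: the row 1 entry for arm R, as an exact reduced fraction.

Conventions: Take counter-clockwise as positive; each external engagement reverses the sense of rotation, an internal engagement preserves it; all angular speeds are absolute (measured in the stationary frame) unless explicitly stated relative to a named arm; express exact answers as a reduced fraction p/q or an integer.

row1: w_G1=1 w_G3=1 w_R=1
row2: w_G1=-1 w_G3=20/37 w_R=0
total: w_G1=0 w_G3=57/37 w_R=1
asked value: 1

planetary set (40T centre, 17T on arm, 74T internal) — Willis relation
row 1 — lock + rotate with arm: ω_sun = ω_ring = ω_arm = x
superposition row 2 [arm held]: sun y, ring −(40/74)·y, arm 0
boundary: total ω_sun = x + y = 0 and total ω_arm = x = 1  ⇒  y = -1, x = 1
row 2 ring = −(40/74)·(-1) = 20/37
totals (row 1 + row 2): sun 1 + (-1) = 0, ring 1 + 20/37 = 57/37, arm 1 + 0 = 1
asked cell (row1, arm) = 1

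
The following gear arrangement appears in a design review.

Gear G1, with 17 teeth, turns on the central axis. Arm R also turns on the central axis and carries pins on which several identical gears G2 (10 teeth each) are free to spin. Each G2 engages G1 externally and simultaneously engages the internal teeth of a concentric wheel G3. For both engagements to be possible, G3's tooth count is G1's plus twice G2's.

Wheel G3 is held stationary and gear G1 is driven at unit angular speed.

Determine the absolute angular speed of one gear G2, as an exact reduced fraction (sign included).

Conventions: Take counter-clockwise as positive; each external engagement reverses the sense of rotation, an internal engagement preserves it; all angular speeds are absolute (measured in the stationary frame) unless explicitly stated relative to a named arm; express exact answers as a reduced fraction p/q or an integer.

class = planetary set [G3 = 17+2·10 = 37; Willis about the carrier]
ring teeth: 17 + 2·10 = 37
17(ω_sun−ω_arm) = −37(ω_ring−ω_arm),  ω_ring = 0, ω_sun = 1
17(1−ω_arm) = −37(0−ω_arm)  ⇒  54·ω_arm = 17  ⇒  ω_arm = 17/54
sun–planet mesh: 17·(1−17/54) = −10·(ω_p−ω_arm)  ⇒  ω_p−ω_arm = -629/540
ω_p = 17/54 − 629/540 = -17/20
exact speed ratio = -17/20

-17/20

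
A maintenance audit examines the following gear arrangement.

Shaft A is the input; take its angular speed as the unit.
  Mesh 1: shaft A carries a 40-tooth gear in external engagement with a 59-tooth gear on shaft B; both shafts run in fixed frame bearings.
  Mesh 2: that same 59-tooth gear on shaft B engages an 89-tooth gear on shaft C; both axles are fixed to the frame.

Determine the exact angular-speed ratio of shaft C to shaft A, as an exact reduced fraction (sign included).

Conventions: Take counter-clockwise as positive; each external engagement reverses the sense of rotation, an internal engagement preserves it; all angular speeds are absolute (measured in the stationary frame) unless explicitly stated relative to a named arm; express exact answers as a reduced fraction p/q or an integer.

40/89

class = fixed-axis compound train [2 meshes; 2 ratios multiply, 2 sense flips]
mesh 1 [40T→59T]: running ratio 40/59, sense −
mesh 2 [59T→89T]: running ratio 40/89, sense +
ω_out/ω_in = 40/89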